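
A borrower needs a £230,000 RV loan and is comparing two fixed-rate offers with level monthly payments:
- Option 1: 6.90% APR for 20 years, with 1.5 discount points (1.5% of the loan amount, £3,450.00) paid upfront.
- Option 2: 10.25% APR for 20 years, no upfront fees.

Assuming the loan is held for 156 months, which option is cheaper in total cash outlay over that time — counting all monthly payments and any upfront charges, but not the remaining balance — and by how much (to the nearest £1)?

Option 1 by £72,736

Option 1: at 6.90% the monthly rate is 0.0057500, so the payment is 230,000 × 0.0057500 / (1 − 1.0057500^−240) = £1,769.41.
Option 2: monthly rate = 10.25%/12 = 0.0085417; payment = 230,000 × 0.0085417 / (1 − (1+0.0085417)^−240) = £2,257.78.
Over 156 months: Option 1 costs 156 × £1,769.41 + £3,450.00 = £279,477.96; Option 2 costs 156 × £2,257.78 = £352,213.68.
Option 1 is cheaper by £352,213.68 − £279,477.96 = £72,735.72.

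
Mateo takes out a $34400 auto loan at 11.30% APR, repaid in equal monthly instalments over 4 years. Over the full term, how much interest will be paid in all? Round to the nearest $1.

At 11.30% the monthly rate is 0.0094167, so the payment is 34,400 × 0.0094167 / (1 − 1.0094167^−48) = $894.11.
Total paid = 48 × $894.11 = $42,917.28; interest = $42,917.28 − $34,400 = $8,517.28.

$8,517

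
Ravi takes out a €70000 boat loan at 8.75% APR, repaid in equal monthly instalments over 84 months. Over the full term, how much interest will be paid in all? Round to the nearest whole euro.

Monthly rate = 8.75%/12 = 0.0072917; payment = 70,000 × 0.0072917 / (1 − (1+0.0072917)^−84) = €1,117.37.
Total paid = 84 × €1,117.37 = €93,859.08; interest = €93,859.08 − €70,000 = €23,859.08.

€23,859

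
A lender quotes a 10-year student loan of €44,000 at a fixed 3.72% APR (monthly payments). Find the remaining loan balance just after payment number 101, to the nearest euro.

€8,100

With monthly rate i = 3.72%/12 = 0.0031000, the balance after k of n payments is P · [(1+i)^n − (1+i)^k] / [(1+i)^n − 1].
(1+0.0031000)^120 = 1.44979851 and (1+0.0031000)^101 = 1.36699609, so the balance is 44,000 × (1.44979851 − 1.36699609) / (1.44979851 − 1) = €8,099.86.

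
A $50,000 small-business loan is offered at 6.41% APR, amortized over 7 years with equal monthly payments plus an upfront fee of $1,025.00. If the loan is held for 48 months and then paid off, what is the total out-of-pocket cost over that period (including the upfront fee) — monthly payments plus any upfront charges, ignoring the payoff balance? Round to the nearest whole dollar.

$36,559

Monthly rate = 6.41%/12 = 0.0053417; payment = 50,000 × 0.0053417 / (1 − (1+0.0053417)^−84) = $740.30.
Total outlay = 48 × $740.30 + $1,025.00 = $36,559.40.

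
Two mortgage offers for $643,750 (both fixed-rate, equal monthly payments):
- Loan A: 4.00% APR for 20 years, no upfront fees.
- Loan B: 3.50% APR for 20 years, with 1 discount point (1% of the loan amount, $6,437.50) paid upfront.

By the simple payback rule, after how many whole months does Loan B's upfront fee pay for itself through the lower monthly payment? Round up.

Loan A: monthly rate = 4%/12 = 0.0033333; payment = 643,750 × 0.0033333 / (1 − (1+0.0033333)^−240) = $3,901.00.
Loan B: at 3.50% the monthly rate is 0.0029167, so the payment is 643,750 × 0.0029167 / (1 − 1.0029167^−240) = $3,733.49.
Monthly savings = $3,901.00 − $3,733.49 = $167.51.
Break-even = $6,437.50 / $167.51 = 38.43 → 39 months.

39 months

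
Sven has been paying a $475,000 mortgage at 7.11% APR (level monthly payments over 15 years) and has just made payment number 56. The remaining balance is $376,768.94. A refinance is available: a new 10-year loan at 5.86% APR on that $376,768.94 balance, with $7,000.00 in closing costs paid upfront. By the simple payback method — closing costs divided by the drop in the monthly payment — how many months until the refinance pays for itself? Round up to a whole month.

Current payment = 475,000 × 7.11%/12 / (1 − (1+0.0059250)^−180) = $4,298.70.
Refinanced payment = 376,768.94 × 0.0048833 / (1 − (1+0.0048833)^−120) = $4,156.47.
Monthly savings = $4,298.70 − $4,156.47 = $142.23.
Break-even = $7,000.00 / $142.23 = 49.22 → 50 months.

50 months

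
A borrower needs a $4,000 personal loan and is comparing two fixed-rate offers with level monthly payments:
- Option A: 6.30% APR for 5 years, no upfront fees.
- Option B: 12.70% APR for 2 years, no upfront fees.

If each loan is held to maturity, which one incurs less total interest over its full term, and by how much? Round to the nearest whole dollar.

Option A: monthly rate = 6.3%/12 = 0.0052500; payment = 4,000 × 0.0052500 / (1 − (1+0.0052500)^−60) = $77.89.
Total interest on Option A = 60 × $77.89 − $4,000 = $673.40.
Option B: monthly rate = 12.7%/12 = 0.0105833; payment = 4,000 × 0.0105833 / (1 − (1+0.0105833)^−24) = $189.60.
Total interest on Option B = 24 × $189.60 − $4,000 = $550.40.
Option B is lower by $123.00.

Option B by $123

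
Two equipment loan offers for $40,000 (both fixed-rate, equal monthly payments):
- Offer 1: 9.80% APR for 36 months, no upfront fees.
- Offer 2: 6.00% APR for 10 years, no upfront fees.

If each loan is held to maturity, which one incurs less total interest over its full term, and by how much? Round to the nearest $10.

Offer 1: monthly rate = 9.8%/12 = 0.0081667; payment = 40,000 × 0.0081667 / (1 − (1+0.0081667)^−36) = $1,286.93.
Total interest on Offer 1 = 36 × $1,286.93 − $40,000 = $6,329.48.
Offer 2: at 6.00% the monthly rate is 0.0050000, so the payment is 40,000 × 0.0050000 / (1 − 1.0050000^−120) = $444.08.
Total interest on Offer 2 = 120 × $444.08 − $40,000 = $13,289.60.
Offer 1 is lower by $6,960.12.

Offer 1 by $6,960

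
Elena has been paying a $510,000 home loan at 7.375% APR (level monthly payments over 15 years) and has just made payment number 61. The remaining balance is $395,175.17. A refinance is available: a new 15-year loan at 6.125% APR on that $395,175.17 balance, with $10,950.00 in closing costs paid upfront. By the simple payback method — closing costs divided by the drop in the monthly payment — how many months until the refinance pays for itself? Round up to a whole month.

Current payment = 510,000 × 7.375%/12 / (1 − (1+0.0061458)^−180) = $4,691.61.
Refinanced payment = 395,175.17 × 0.0051042 / (1 − (1+0.0051042)^−180) = $3,361.46.
Monthly savings = $4,691.61 − $3,361.46 = $1,330.15.
Break-even = $10,950.00 / $1,330.15 = 8.23 → 9 months.

9 months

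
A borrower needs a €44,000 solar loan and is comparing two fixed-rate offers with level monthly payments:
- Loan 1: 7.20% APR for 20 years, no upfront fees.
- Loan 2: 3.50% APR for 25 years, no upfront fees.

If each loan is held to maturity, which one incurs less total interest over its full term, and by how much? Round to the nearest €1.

Loan 1: monthly rate = 7.2%/12 = 0.0060000; payment = 44,000 × 0.0060000 / (1 − (1+0.0060000)^−240) = €346.43.
Total interest on Loan 1 = 240 × €346.43 − €44,000 = €39,143.20.
Loan 2: monthly rate = 3.5%/12 = 0.0029167; payment = 44,000 × 0.0029167 / (1 − (1+0.0029167)^−300) = €220.27.
Total interest on Loan 2 = 300 × €220.27 − €44,000 = €22,081.00.
Loan 2 is lower by €17,062.20.

Loan 2 by €17,062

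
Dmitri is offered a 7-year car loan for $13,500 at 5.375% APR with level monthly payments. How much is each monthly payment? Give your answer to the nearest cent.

At 5.375% the monthly rate is 0.0044792, so the payment is 13,500 × 0.0044792 / (1 − 1.0044792^−84) = $193.20.

$193.20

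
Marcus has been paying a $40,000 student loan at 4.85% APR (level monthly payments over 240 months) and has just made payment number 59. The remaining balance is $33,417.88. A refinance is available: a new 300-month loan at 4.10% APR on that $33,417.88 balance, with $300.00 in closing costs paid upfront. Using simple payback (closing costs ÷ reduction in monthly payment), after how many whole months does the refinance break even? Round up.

4 months

Current payment = 40,000 × 4.85%/12 / (1 − (1+0.0040417)^−240) = $260.68.
Refinanced payment = 33,417.88 × 0.0034167 / (1 − (1+0.0034167)^−300) = $178.24.
Monthly savings = $260.68 − $178.24 = $82.44.
Break-even = $300.00 / $82.44 = 3.64 → 4 months.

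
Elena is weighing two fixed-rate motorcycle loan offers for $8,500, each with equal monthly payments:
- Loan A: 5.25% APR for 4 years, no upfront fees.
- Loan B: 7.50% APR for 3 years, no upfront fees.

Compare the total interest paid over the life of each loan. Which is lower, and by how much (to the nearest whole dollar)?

Loan A: monthly rate = 5.25%/12 = 0.0043750; payment = 8,500 × 0.0043750 / (1 − (1+0.0043750)^−48) = $196.71.
Total interest on Loan A = 48 × $196.71 − $8,500 = $942.08.
Loan B: at 7.50% the monthly rate is 0.0062500, so the payment is 8,500 × 0.0062500 / (1 − 1.0062500^−36) = $264.40.
Total interest on Loan B = 36 × $264.40 − $8,500 = $1,018.40.
Loan A is lower by $76.32.

Loan A by $76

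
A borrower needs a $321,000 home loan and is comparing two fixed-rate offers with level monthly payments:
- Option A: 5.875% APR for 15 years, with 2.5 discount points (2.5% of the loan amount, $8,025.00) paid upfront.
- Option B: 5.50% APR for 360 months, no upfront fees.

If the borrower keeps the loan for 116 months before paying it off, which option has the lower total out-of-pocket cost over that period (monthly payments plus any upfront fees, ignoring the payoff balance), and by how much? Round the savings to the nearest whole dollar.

Option B by $108,313

Option A: at 5.875% the monthly rate is 0.0048958, so the payment is 321,000 × 0.0048958 / (1 − 1.0048958^−180) = $2,687.15.
Option B: at 5.50% the monthly rate is 0.0045833, so the payment is 321,000 × 0.0045833 / (1 − 1.0045833^−360) = $1,822.60.
Over 116 months: Option A costs 116 × $2,687.15 + $8,025.00 = $319,734.40; Option B costs 116 × $1,822.60 = $211,421.60.
Option B is cheaper by $319,734.40 − $211,421.60 = $108,312.80.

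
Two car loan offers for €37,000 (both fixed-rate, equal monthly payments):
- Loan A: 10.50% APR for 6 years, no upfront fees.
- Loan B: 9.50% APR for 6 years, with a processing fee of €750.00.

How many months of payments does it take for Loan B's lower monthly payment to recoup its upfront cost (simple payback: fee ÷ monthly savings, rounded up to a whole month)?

41 months

Loan A: monthly rate = 10.5%/12 = 0.0087500; payment = 37,000 × 0.0087500 / (1 − (1+0.0087500)^−72) = €694.82.
Loan B: monthly rate = 9.5%/12 = 0.0079167; payment = 37,000 × 0.0079167 / (1 − (1+0.0079167)^−72) = €676.16.
Monthly savings = €694.82 − €676.16 = €18.66.
Break-even = €750.00 / €18.66 = 40.19 → 41 months.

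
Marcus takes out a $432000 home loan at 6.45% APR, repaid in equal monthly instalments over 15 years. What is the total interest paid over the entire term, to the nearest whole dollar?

At 6.45% the monthly rate is 0.0053750, so the payment is 432,000 × 0.0053750 / (1 − 1.0053750^−180) = $3,751.32.
Total paid = 180 × $3,751.32 = $675,237.60; interest = $675,237.60 − $432,000 = $243,237.60.

$243,238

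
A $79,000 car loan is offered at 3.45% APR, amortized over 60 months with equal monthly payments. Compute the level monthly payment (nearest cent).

$1,435.38

At 3.45% the monthly rate is 0.0028750, so the payment is 79,000 × 0.0028750 / (1 − 1.0028750^−60) = $1,435.38.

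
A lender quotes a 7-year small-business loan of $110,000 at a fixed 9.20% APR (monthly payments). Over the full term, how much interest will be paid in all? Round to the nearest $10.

Monthly rate = 9.2%/12 = 0.0076667; payment = 110,000 × 0.0076667 / (1 − (1+0.0076667)^−84) = $1,780.98.
Total paid = 84 × $1,780.98 = $149,602.32; interest = $149,602.32 − $110,000 = $39,602.32.

$39,600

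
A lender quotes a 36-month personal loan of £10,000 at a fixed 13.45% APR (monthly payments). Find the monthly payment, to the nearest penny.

£339.11

At 13.45% the monthly rate is 0.0112083, so the payment is 10,000 × 0.0112083 / (1 − 1.0112083^−36) = £339.11.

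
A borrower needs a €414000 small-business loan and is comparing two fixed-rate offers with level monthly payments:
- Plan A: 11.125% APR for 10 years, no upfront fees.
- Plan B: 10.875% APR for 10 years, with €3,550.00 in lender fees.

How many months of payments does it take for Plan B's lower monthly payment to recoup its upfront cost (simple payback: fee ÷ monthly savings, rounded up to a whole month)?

Plan A: at 11.125% the monthly rate is 0.0092708, so the payment is 414,000 × 0.0092708 / (1 − 1.0092708^−120) = €5,732.18.
Plan B: monthly rate = 10.875%/12 = 0.0090625; payment = 414,000 × 0.0090625 / (1 − (1+0.0090625)^−120) = €5,673.60.
Monthly savings = €5,732.18 − €5,673.60 = €58.58.
Break-even = €3,550.00 / €58.58 = 60.60 → 61 months.

61 months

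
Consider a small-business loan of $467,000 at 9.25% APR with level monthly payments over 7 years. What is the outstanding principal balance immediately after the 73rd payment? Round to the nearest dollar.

With monthly rate i = 9.25%/12 = 0.0077083, the balance after k of n payments is P · [(1+i)^n − (1+i)^k] / [(1+i)^n − 1].
(1+0.0077083)^84 = 1.90601977 and (1+0.0077083)^73 = 1.75163676, so the balance is 467,000 × (1.90601977 − 1.75163676) / (1.90601977 − 1) = $79,575.38.

$79,575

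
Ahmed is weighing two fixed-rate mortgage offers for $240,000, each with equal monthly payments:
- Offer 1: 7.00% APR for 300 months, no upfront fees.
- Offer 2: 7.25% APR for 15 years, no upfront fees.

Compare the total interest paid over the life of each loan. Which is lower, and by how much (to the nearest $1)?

Offer 1: monthly rate = 7%/12 = 0.0058333; payment = 240,000 × 0.0058333 / (1 − (1+0.0058333)^−300) = $1,696.27.
Total interest on Offer 1 = 300 × $1,696.27 − $240,000 = $268,881.00.
Offer 2: at 7.25% the monthly rate is 0.0060417, so the payment is 240,000 × 0.0060417 / (1 − 1.0060417^−180) = $2,190.87.
Total interest on Offer 2 = 180 × $2,190.87 − $240,000 = $154,356.60.
Offer 2 is lower by $114,524.40.

Offer 2 by $114,524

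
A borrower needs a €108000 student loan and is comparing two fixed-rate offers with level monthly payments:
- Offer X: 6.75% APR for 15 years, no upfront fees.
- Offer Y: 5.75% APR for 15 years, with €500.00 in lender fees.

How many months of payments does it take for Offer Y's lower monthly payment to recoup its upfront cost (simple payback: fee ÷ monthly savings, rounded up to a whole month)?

9 months

Offer X: monthly rate = 6.75%/12 = 0.0056250; payment = 108,000 × 0.0056250 / (1 − (1+0.0056250)^−180) = €955.70.
Offer Y: at 5.75% the monthly rate is 0.0047917, so the payment is 108,000 × 0.0047917 / (1 − 1.0047917^−180) = €896.84.
Monthly savings = €955.70 − €896.84 = €58.86.
Break-even = €500.00 / €58.86 = 8.49 → 9 months.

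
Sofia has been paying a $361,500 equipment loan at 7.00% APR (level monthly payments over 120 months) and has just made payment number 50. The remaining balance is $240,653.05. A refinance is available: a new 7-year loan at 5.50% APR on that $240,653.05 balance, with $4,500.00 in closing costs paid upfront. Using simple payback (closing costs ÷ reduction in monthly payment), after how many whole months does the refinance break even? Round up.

7 months

Current payment = 361,500 × 7%/12 / (1 − (1+0.0058333)^−120) = $4,197.32.
Refinanced payment = 240,653.05 × 0.0045833 / (1 − (1+0.0045833)^−84) = $3,458.19.
Monthly savings = $4,197.32 − $3,458.19 = $739.13.
Break-even = $4,500.00 / $739.13 = 6.09 → 7 months.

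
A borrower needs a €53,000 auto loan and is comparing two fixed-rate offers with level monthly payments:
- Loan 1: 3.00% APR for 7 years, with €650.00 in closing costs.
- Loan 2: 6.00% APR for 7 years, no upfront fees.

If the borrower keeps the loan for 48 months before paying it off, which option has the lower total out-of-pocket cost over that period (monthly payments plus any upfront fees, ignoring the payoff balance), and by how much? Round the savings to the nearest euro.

Loan 1: at 3.00% the monthly rate is 0.0025000, so the payment is 53,000 × 0.0025000 / (1 − 1.0025000^−84) = €700.30.
Loan 2: at 6.00% the monthly rate is 0.0050000, so the payment is 53,000 × 0.0050000 / (1 − 1.0050000^−84) = €774.25.
Over 48 months: Loan 1 costs 48 × €700.30 + €650.00 = €34,264.40; Loan 2 costs 48 × €774.25 = €37,164.00.
Loan 1 is cheaper by €37,164.00 − €34,264.40 = €2,899.60.

Loan 1 by €2,900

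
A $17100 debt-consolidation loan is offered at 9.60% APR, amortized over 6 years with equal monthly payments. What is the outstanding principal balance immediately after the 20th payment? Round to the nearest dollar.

$13,287

With monthly rate i = 9.6%/12 = 0.0080000, the balance after k of n payments is P · [(1+i)^n − (1+i)^k] / [(1+i)^n − 1].
(1+0.0080000)^72 = 1.77483634 and (1+0.0080000)^20 = 1.17276404, so the balance is 17,100 × (1.77483634 − 1.17276404) / (1.77483634 − 1) = $13,287.24.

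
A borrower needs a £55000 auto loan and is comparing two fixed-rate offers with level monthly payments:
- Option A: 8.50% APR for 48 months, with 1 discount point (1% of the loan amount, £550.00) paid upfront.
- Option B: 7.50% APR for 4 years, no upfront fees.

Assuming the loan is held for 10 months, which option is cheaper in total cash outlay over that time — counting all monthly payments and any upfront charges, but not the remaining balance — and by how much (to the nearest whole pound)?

Option A: at 8.50% the monthly rate is 0.0070833, so the payment is 55,000 × 0.0070833 / (1 − 1.0070833^−48) = £1,355.66.
Option B: monthly rate = 7.5%/12 = 0.0062500; payment = 55,000 × 0.0062500 / (1 − (1+0.0062500)^−48) = £1,329.84.
Over 10 months: Option A costs 10 × £1,355.66 + £550.00 = £14,106.60; Option B costs 10 × £1,329.84 = £13,298.40.
Option B is cheaper by £14,106.60 − £13,298.40 = £808.20.

Option B by £808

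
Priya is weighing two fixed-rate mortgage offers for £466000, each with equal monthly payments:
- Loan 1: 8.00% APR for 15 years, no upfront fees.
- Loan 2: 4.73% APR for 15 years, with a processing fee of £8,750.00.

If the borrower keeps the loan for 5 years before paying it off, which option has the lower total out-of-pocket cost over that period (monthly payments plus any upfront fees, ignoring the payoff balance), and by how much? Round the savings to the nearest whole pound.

Loan 1: at 8.00% the monthly rate is 0.0066667, so the payment is 466,000 × 0.0066667 / (1 − 1.0066667^−180) = £4,453.34.
Loan 2: monthly rate = 4.73%/12 = 0.0039417; payment = 466,000 × 0.0039417 / (1 − (1+0.0039417)^−180) = £3,619.89.
Over 60 months: Loan 1 costs 60 × £4,453.34 = £267,200.40; Loan 2 costs 60 × £3,619.89 + £8,750.00 = £225,943.40.
Loan 2 is cheaper by £267,200.40 − £225,943.40 = £41,257.00.

Loan 2 by £41,257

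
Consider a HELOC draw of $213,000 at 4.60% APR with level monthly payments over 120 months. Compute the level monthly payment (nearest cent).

Monthly rate = 4.6%/12 = 0.0038333; payment = 213,000 × 0.0038333 / (1 − (1+0.0038333)^−120) = $2,217.78.

$2,217.78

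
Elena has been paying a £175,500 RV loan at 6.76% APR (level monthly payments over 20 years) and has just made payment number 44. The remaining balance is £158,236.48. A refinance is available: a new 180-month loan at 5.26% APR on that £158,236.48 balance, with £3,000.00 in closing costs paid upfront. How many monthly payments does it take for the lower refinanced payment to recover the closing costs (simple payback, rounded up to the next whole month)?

Current payment = 175,500 × 6.76%/12 / (1 − (1+0.0056333)^−240) = £1,335.48.
Refinanced payment = 158,236.48 × 0.0043833 / (1 − (1+0.0043833)^−180) = £1,272.86.
Monthly savings = £1,335.48 − £1,272.86 = £62.62.
Break-even = £3,000.00 / £62.62 = 47.91 → 48 months.

48 months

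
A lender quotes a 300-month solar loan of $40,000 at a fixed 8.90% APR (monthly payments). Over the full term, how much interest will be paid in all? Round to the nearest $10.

$59,880

At 8.90% the monthly rate is 0.0074167, so the payment is 40,000 × 0.0074167 / (1 − 1.0074167^−300) = $332.94.
Total paid = 300 × $332.94 = $99,882.00; interest = $99,882.00 − $40,000 = $59,882.00.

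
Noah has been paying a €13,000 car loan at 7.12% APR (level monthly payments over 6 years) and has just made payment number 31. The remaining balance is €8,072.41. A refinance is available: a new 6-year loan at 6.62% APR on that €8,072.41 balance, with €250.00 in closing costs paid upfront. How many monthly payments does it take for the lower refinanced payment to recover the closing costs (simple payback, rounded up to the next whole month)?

Current payment = 13,000 × 7.12%/12 / (1 − (1+0.0059333)^−72) = €222.39.
Refinanced payment = 8,072.41 × 0.0055167 / (1 − (1+0.0055167)^−72) = €136.16.
Monthly savings = €222.39 − €136.16 = €86.23.
Break-even = €250.00 / €86.23 = 2.90 → 3 months.

3 months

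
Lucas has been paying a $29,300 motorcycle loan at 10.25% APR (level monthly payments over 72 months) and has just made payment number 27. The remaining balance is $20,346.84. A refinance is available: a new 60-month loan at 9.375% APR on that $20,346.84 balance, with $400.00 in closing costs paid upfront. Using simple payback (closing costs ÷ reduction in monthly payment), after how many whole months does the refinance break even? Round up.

4 months

Current payment = 29,300 × 10.25%/12 / (1 − (1+0.0085417)^−72) = $546.51.
Refinanced payment = 20,346.84 × 0.0078125 / (1 − (1+0.0078125)^−60) = $426.08.
Monthly savings = $546.51 − $426.08 = $120.43.
Break-even = $400.00 / $120.43 = 3.32 → 4 months.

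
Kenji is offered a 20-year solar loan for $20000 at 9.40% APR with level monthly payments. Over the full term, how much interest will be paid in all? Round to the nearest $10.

$24,430

Monthly rate = 9.4%/12 = 0.0078333; payment = 20,000 × 0.0078333 / (1 − (1+0.0078333)^−240) = $185.12.
Total paid = 240 × $185.12 = $44,428.80; interest = $44,428.80 − $20,000 = $24,428.80.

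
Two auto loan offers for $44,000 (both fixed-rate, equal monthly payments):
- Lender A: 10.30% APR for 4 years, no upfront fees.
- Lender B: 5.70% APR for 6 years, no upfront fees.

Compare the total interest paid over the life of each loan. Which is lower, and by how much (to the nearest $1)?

Lender B by $1,815

Lender A: monthly rate = 10.3%/12 = 0.0085833; payment = 44,000 × 0.0085833 / (1 − (1+0.0085833)^−48) = $1,122.30.
Total interest on Lender A = 48 × $1,122.30 − $44,000 = $9,870.40.
Lender B: monthly rate = 5.7%/12 = 0.0047500; payment = 44,000 × 0.0047500 / (1 − (1+0.0047500)^−72) = $722.99.
Total interest on Lender B = 72 × $722.99 − $44,000 = $8,055.28.
Lender B is lower by $1,815.12.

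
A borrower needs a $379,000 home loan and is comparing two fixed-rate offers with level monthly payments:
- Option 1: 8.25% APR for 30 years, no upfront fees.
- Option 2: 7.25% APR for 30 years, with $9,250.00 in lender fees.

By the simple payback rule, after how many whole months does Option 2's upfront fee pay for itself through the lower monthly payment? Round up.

36 months

Option 1: at 8.25% the monthly rate is 0.0068750, so the payment is 379,000 × 0.0068750 / (1 − 1.0068750^−360) = $2,847.30.
Option 2: at 7.25% the monthly rate is 0.0060417, so the payment is 379,000 × 0.0060417 / (1 − 1.0060417^−360) = $2,585.45.
Monthly savings = $2,847.30 − $2,585.45 = $261.85.
Break-even = $9,250.00 / $261.85 = 35.33 → 36 months.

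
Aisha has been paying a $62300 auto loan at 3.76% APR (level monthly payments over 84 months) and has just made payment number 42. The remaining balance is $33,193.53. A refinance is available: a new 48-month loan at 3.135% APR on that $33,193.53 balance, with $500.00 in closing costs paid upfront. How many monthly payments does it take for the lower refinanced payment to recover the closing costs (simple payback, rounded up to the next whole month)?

Current payment = 62,300 × 3.76%/12 / (1 − (1+0.0031333)^−84) = $844.70.
Refinanced payment = 33,193.53 × 0.0026125 / (1 − (1+0.0026125)^−48) = $736.70.
Monthly savings = $844.70 − $736.70 = $108.00.
Break-even = $500.00 / $108.00 = 4.63 → 5 months.

5 months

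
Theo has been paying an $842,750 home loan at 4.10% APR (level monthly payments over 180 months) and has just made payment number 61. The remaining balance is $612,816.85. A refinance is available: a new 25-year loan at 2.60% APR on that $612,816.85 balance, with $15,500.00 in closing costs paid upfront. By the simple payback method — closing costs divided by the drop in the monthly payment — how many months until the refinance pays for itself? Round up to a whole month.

Current payment = 842,750 × 4.1%/12 / (1 − (1+0.0034167)^−180) = $6,276.04.
Refinanced payment = 612,816.85 × 0.0021667 / (1 − (1+0.0021667)^−300) = $2,780.16.
Monthly savings = $6,276.04 − $2,780.16 = $3,495.88.
Break-even = $15,500.00 / $3,495.88 = 4.43 → 5 months.

5 months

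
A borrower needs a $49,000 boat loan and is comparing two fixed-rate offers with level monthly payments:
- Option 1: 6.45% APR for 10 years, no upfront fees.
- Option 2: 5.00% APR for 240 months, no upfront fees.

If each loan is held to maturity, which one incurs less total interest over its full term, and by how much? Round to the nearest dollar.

Option 1: at 6.45% the monthly rate is 0.0053750, so the payment is 49,000 × 0.0053750 / (1 − 1.0053750^−120) = $555.14.
Total interest on Option 1 = 120 × $555.14 − $49,000 = $17,616.80.
Option 2: monthly rate = 5%/12 = 0.0041667; payment = 49,000 × 0.0041667 / (1 − (1+0.0041667)^−240) = $323.38.
Total interest on Option 2 = 240 × $323.38 − $49,000 = $28,611.20.
Option 1 is lower by $10,994.40.

Option 1 by $10,994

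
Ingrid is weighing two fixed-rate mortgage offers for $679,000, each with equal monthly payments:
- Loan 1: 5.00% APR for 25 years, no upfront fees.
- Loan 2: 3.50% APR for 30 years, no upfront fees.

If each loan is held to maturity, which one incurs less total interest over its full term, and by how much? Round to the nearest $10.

Loan 2 by $93,170

Loan 1: monthly rate = 5%/12 = 0.0041667; payment = 679,000 × 0.0041667 / (1 − (1+0.0041667)^−300) = $3,969.37.
Total interest on Loan 1 = 300 × $3,969.37 − $679,000 = $511,811.00.
Loan 2: monthly rate = 3.5%/12 = 0.0029167; payment = 679,000 × 0.0029167 / (1 − (1+0.0029167)^−360) = $3,049.01.
Total interest on Loan 2 = 360 × $3,049.01 − $679,000 = $418,643.60.
Loan 2 is lower by $93,167.40.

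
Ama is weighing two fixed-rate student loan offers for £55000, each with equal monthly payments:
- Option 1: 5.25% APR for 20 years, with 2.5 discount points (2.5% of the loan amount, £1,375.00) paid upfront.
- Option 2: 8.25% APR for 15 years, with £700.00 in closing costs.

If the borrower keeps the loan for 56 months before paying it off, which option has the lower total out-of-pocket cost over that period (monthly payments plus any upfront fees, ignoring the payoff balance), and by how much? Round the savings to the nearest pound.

Option 1 by £8,451

Option 1: at 5.25% the monthly rate is 0.0043750, so the payment is 55,000 × 0.0043750 / (1 − 1.0043750^−240) = £370.61.
Option 2: at 8.25% the monthly rate is 0.0068750, so the payment is 55,000 × 0.0068750 / (1 − 1.0068750^−180) = £533.58.
Over 56 months: Option 1 costs 56 × £370.61 + £1,375.00 = £22,129.16; Option 2 costs 56 × £533.58 + £700.00 = £30,580.48.
Option 1 is cheaper by £30,580.48 − £22,129.16 = £8,451.32.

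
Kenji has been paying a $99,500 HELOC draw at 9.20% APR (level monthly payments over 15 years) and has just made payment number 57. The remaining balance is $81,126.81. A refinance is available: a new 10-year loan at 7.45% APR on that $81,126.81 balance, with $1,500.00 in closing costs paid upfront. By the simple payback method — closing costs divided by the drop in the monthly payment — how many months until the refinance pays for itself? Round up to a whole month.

25 months

Current payment = 99,500 × 9.2%/12 / (1 − (1+0.0076667)^−180) = $1,021.07.
Refinanced payment = 81,126.81 × 0.0062083 / (1 − (1+0.0062083)^−120) = $960.87.
Monthly savings = $1,021.07 − $960.87 = $60.20.
Break-even = $1,500.00 / $60.20 = 24.92 → 25 months.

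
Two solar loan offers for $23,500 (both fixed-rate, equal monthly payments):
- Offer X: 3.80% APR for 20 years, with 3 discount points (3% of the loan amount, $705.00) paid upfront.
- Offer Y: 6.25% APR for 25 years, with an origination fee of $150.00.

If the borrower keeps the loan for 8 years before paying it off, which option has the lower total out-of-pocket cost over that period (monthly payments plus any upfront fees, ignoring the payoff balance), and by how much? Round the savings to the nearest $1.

Offer X: at 3.80% the monthly rate is 0.0031667, so the payment is 23,500 × 0.0031667 / (1 − 1.0031667^−240) = $139.94.
Offer Y: at 6.25% the monthly rate is 0.0052083, so the payment is 23,500 × 0.0052083 / (1 − 1.0052083^−300) = $155.02.
Over 96 months: Offer X costs 96 × $139.94 + $705.00 = $14,139.24; Offer Y costs 96 × $155.02 + $150.00 = $15,031.92.
Offer X is cheaper by $15,031.92 − $14,139.24 = $892.68.

Offer X by $893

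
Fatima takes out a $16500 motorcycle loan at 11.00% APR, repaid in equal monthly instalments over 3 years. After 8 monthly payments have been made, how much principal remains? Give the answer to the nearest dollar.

With monthly rate i = 11%/12 = 0.0091667, the balance after k of n payments is P · [(1+i)^n − (1+i)^k] / [(1+i)^n − 1].
(1+0.0091667)^36 = 1.38887863 and (1+0.0091667)^8 = 1.07572974, so the balance is 16,500 × (1.38887863 − 1.07572974) / (1.38887863 − 1) = $13,286.81.

$13,287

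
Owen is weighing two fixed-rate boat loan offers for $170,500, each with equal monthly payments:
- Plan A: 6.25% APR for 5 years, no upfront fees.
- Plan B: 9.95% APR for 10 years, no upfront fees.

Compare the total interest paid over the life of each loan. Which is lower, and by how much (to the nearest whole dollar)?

Plan A by $70,848

Plan A: at 6.25% the monthly rate is 0.0052083, so the payment is 170,500 × 0.0052083 / (1 − 1.0052083^−60) = $3,316.10.
Total interest on Plan A = 60 × $3,316.10 − $170,500 = $28,466.00.
Plan B: at 9.95% the monthly rate is 0.0082917, so the payment is 170,500 × 0.0082917 / (1 − 1.0082917^−120) = $2,248.45.
Total interest on Plan B = 120 × $2,248.45 − $170,500 = $99,314.00.
Plan A is lower by $70,848.00.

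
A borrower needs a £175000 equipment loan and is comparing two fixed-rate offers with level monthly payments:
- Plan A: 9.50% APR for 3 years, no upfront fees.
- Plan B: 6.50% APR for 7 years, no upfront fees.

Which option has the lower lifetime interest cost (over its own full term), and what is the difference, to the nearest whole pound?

Plan A: at 9.50% the monthly rate is 0.0079167, so the payment is 175,000 × 0.0079167 / (1 − 1.0079167^−36) = £5,605.77.
Total interest on Plan A = 36 × £5,605.77 − £175,000 = £26,807.72.
Plan B: monthly rate = 6.5%/12 = 0.0054167; payment = 175,000 × 0.0054167 / (1 − (1+0.0054167)^−84) = £2,598.65.
Total interest on Plan B = 84 × £2,598.65 − £175,000 = £43,286.60.
Plan A is lower by £16,478.88.

Plan A by £16,479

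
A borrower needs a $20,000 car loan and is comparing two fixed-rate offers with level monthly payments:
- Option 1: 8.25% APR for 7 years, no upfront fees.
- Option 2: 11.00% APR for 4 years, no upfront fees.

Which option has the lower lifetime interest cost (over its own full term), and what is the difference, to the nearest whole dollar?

Option 2 by $1,583

Option 1: at 8.25% the monthly rate is 0.0068750, so the payment is 20,000 × 0.0068750 / (1 − 1.0068750^−84) = $314.22.
Total interest on Option 1 = 84 × $314.22 − $20,000 = $6,394.48.
Option 2: at 11.00% the monthly rate is 0.0091667, so the payment is 20,000 × 0.0091667 / (1 − 1.0091667^−48) = $516.91.
Total interest on Option 2 = 48 × $516.91 − $20,000 = $4,811.68.
Option 2 is lower by $1,582.80.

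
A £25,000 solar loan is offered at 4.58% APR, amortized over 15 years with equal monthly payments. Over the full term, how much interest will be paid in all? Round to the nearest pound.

At 4.58% the monthly rate is 0.0038167, so the payment is 25,000 × 0.0038167 / (1 − 1.0038167^−180) = £192.27.
Total paid = 180 × £192.27 = £34,608.60; interest = £34,608.60 − £25,000 = £9,608.60.

£9,609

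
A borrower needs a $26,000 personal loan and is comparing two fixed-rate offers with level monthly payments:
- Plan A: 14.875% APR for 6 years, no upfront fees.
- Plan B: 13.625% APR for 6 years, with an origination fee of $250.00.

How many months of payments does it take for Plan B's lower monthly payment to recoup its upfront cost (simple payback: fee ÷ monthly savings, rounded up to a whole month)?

Plan A: monthly rate = 14.875%/12 = 0.0123958; payment = 26,000 × 0.0123958 / (1 − (1+0.0123958)^−72) = $548.01.
Plan B: monthly rate = 13.625%/12 = 0.0113542; payment = 26,000 × 0.0113542 / (1 − (1+0.0113542)^−72) = $530.54.
Monthly savings = $548.01 − $530.54 = $17.47.
Break-even = $250.00 / $17.47 = 14.31 → 15 months.

15 months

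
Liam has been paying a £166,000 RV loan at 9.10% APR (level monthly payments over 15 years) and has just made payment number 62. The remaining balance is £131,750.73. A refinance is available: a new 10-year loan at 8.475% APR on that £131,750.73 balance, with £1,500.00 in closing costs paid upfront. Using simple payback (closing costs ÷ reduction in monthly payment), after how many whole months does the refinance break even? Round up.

25 months

Current payment = 166,000 × 9.1%/12 / (1 − (1+0.0075833)^−180) = £1,693.57.
Refinanced payment = 131,750.73 × 0.0070625 / (1 − (1+0.0070625)^−120) = £1,631.76.
Monthly savings = £1,693.57 − £1,631.76 = £61.81.
Break-even = £1,500.00 / £61.81 = 24.27 → 25 months.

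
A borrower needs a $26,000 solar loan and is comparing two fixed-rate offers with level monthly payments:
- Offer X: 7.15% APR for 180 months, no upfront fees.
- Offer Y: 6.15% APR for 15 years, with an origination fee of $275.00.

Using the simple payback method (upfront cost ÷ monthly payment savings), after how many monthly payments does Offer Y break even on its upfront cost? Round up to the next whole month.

Offer X: at 7.15% the monthly rate is 0.0059583, so the payment is 26,000 × 0.0059583 / (1 − 1.0059583^−180) = $235.88.
Offer Y: monthly rate = 6.15%/12 = 0.0051250; payment = 26,000 × 0.0051250 / (1 − (1+0.0051250)^−180) = $221.52.
Monthly savings = $235.88 − $221.52 = $14.36.
Break-even = $275.00 / $14.36 = 19.15 → 20 months.

20 months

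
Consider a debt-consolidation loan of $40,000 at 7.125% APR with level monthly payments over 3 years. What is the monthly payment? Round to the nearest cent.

$1,237.37

At 7.125% the monthly rate is 0.0059375, so the payment is 40,000 × 0.0059375 / (1 − 1.0059375^−36) = $1,237.37.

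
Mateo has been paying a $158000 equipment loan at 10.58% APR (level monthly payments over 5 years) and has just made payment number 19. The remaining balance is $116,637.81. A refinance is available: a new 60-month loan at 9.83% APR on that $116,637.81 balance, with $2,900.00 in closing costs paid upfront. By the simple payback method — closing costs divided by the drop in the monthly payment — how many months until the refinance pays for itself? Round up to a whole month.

4 months

Current payment = 158,000 × 10.58%/12 / (1 − (1+0.0088167)^−60) = $3,402.30.
Refinanced payment = 116,637.81 × 0.0081917 / (1 − (1+0.0081917)^−60) = $2,468.46.
Monthly savings = $3,402.30 − $2,468.46 = $933.84.
Break-even = $2,900.00 / $933.84 = 3.11 → 4 months.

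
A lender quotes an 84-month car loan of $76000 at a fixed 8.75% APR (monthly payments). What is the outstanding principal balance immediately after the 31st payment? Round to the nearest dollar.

With monthly rate i = 8.75%/12 = 0.0072917, the balance after k of n payments is P · [(1+i)^n − (1+i)^k] / [(1+i)^n − 1].
(1+0.0072917)^84 = 1.84094260 and (1+0.0072917)^31 = 1.25260019, so the balance is 76,000 × (1.84094260 − 1.25260019) / (1.84094260 − 1) = $53,171.31.

$53,171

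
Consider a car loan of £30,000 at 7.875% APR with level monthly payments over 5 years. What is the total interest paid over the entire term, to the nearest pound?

At 7.875% the monthly rate is 0.0065625, so the payment is 30,000 × 0.0065625 / (1 − 1.0065625^−60) = £606.50.
Total paid = 60 × £606.50 = £36,390.00; interest = £36,390.00 − £30,000 = £6,390.00.

£6,390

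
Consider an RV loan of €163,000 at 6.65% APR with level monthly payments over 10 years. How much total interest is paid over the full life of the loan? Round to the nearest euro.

At 6.65% the monthly rate is 0.0055417, so the payment is 163,000 × 0.0055417 / (1 − 1.0055417^−120) = €1,863.30.
Total paid = 120 × €1,863.30 = €223,596.00; interest = €223,596.00 − €163,000 = €60,596.00.

€60,596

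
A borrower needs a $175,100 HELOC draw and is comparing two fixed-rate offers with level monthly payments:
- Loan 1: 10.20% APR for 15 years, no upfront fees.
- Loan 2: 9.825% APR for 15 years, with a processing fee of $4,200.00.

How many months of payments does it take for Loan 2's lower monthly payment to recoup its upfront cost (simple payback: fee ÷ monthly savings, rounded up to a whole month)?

Loan 1: at 10.20% the monthly rate is 0.0085000, so the payment is 175,100 × 0.0085000 / (1 − 1.0085000^−180) = $1,903.12.
Loan 2: at 9.825% the monthly rate is 0.0081875, so the payment is 175,100 × 0.0081875 / (1 − 1.0081875^−180) = $1,862.93.
Monthly savings = $1,903.12 − $1,862.93 = $40.19.
Break-even = $4,200.00 / $40.19 = 104.50 → 105 months.

105 months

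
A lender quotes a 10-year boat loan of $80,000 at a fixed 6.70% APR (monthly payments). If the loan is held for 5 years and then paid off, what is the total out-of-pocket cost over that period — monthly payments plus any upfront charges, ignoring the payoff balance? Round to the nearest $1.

Monthly rate = 6.7%/12 = 0.0055833; payment = 80,000 × 0.0055833 / (1 − (1+0.0055833)^−120) = $916.55.
Total outlay = 60 × $916.55 = $54,993.00.

$54,993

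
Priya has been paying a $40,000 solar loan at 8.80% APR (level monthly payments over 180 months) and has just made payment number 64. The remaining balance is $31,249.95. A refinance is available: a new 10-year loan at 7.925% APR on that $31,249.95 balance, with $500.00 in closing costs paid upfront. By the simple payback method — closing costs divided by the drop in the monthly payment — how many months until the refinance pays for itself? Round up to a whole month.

22 months

Current payment = 40,000 × 8.8%/12 / (1 − (1+0.0073333)^−180) = $400.96.
Refinanced payment = 31,249.95 × 0.0066042 / (1 − (1+0.0066042)^−120) = $377.91.
Monthly savings = $400.96 − $377.91 = $23.05.
Break-even = $500.00 / $23.05 = 21.69 → 22 months.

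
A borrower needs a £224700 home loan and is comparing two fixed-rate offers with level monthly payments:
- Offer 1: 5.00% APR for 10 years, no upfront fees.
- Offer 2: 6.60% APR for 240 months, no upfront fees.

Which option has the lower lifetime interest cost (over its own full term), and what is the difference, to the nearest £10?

Offer 1 by £119,260

Offer 1: at 5.00% the monthly rate is 0.0041667, so the payment is 224,700 × 0.0041667 / (1 − 1.0041667^−120) = £2,383.29.
Total interest on Offer 1 = 120 × £2,383.29 − £224,700 = £61,294.80.
Offer 2: at 6.60% the monthly rate is 0.0055000, so the payment is 224,700 × 0.0055000 / (1 − 1.0055000^−240) = £1,688.56.
Total interest on Offer 2 = 240 × £1,688.56 − £224,700 = £180,554.40.
Offer 1 is lower by £119,259.60.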